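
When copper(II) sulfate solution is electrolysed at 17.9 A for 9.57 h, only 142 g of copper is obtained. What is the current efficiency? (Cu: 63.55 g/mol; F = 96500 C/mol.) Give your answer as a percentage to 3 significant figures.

69.9%

Q = 17.9 × 34452 = 6.167×10^5 C
n(e⁻) = 6.167×10^5 / 96500 = 6.391 mol
Cu²⁺ + 2e⁻ → Cu, so theoretical n(Cu) = 3.196 mol → 203.1 g
Efficiency = 142 / 203.1 = 0.6992 = 69.9%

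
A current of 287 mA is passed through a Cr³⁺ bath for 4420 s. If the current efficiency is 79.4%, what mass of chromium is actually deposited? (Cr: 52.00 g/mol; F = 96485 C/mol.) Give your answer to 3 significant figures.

0.181 g

Q = 0.287 × 4420 = 1269 C
n(e⁻) = 1269 / 96485 = 0.01315 mol
Cr³⁺ + 3e⁻ → Cr, so theoretical m(Cr) = 0.004383 × 52.00 = 0.2279 g
Actual mass = 79.4% × 0.2279 = 0.181 g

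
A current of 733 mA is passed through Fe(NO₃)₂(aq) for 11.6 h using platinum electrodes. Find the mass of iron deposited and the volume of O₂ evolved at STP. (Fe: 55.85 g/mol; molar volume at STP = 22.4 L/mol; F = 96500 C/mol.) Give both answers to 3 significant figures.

Q = 0.733 × 41760 = 30610 C; n(e⁻) = 30610 / 96500 = 0.3172 mol
Cathode: Fe²⁺ + 2e⁻ → Fe → n(Fe) = 0.3172/2 = 0.1586 mol → 8.86 g
Anode: 2H₂O → O₂ + 4H⁺ + 4e⁻ → n(O₂) = 0.3172/4 = 0.07930 mol → 1.78 L

8.86 g Fe; 1.78 L O₂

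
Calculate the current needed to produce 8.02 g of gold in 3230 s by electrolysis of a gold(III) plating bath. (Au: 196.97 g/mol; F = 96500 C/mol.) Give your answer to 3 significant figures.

3.65 A

n(Au) = 8.02 / 196.97 = 0.04072 mol
Au³⁺ + 3e⁻ → Au, so n(e⁻) = 3 × 0.04072 = 0.1222 mol
Q = 0.1222 × 96500 = 11790 C
I = Q / t = 11790 / 3230 s = 3.65 A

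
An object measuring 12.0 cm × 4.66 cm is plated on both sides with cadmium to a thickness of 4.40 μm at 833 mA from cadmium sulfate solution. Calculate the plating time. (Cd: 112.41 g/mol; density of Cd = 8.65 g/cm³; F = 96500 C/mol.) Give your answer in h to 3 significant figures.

0.244 h

Plated area = 2 × 12.0 × 4.66 = 111.8 cm²
Volume = 111.8 × 4.40×10⁻⁴ cm = 0.04919 cm³
m(Cd) = 0.04919 × 8.65 = 0.4255 g
n(Cd) = 0.4255 / 112.41 = 0.003785 mol; n(e⁻) = 2 × 0.003785 = 0.007570 mol
Q = 0.007570 × 96500 = 730.5 C
t = 730.5 / 0.833 = 877.0 s = 0.244 h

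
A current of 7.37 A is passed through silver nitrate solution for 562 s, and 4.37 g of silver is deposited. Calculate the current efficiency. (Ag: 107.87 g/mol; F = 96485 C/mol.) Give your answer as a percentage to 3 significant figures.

94.4%

Q = 7.37 × 562 = 4142 C
n(e⁻) = 4142 / 96485 = 0.04293 mol
Ag⁺ + e⁻ → Ag, so theoretical n(Ag) = 0.04293 mol → 4.631 g
Efficiency = 4.37 / 4.631 = 0.9436 = 94.4%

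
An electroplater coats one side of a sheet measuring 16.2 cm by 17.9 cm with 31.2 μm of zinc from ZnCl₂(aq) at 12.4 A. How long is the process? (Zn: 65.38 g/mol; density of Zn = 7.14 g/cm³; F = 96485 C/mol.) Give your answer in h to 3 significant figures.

0.427 h

Plated area = 16.2 × 17.9 = 290.0 cm²
Volume = 290.0 × 31.2×10⁻⁴ cm = 0.9048 cm³
m(Zn) = 0.9048 × 7.14 = 6.460 g
n(Zn) = 6.460 / 65.38 = 0.09881 mol; n(e⁻) = 2 × 0.09881 = 0.1976 mol
Q = 0.1976 × 96485 = 19070 C
t = 19070 / 12.4 = 1538 s = 0.427 h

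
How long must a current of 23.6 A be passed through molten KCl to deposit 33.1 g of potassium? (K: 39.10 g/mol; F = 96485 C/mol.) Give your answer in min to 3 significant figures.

57.7 min

n(K) = 33.1 / 39.10 = 0.8465 mol
K⁺ + e⁻ → K, so n(e⁻) = 0.8465 mol
Q = 0.8465 × 96485 = 81670 C
t = Q / I = 81670 / 23.6 = 3461 s = 57.7 min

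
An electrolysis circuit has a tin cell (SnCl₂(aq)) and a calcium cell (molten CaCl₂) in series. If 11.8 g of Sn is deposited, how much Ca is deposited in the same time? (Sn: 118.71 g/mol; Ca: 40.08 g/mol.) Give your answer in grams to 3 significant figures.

n(Sn) = 11.8 / 118.71 = 0.09940 mol
Sn²⁺ + 2e⁻ → Sn, so n(e⁻) = 2 × 0.09940 = 0.1988 mol
The cells are in series, so the same charge (and hence the same n(e⁻) = 0.1988 mol) passes through both.
Ca²⁺ + 2e⁻ → Ca, so n(Ca) = 0.1988 / 2 = 0.09940 mol
m(Ca) = 0.09940 × 40.08 = 3.98 g

3.98 g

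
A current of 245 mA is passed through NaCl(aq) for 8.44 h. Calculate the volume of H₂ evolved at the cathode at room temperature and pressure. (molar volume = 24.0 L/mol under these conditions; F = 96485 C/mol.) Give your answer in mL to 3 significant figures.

Q = It = 0.245 × 30384 = 7444 C
n(e⁻) = Q/F = 7444/96485 = 0.07715 mol
2H⁺ + 2e⁻ → H₂, so n(H₂) = 0.07715 / 2 = 0.03858 mol
V = 0.03858 × 24.0 = 0.9259 L
= 926 mL

926 mL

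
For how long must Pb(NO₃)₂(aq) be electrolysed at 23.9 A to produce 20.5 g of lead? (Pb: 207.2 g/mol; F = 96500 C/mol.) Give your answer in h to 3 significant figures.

n(Pb) = 20.5 / 207.2 = 0.09894 mol
Pb²⁺ + 2e⁻ → Pb, so n(e⁻) = 2 × 0.09894 = 0.1979 mol
Q = 0.1979 × 96500 = 19100 C
t = Q / I = 19100 / 23.9 = 799.2 s = 0.222 h

0.222 h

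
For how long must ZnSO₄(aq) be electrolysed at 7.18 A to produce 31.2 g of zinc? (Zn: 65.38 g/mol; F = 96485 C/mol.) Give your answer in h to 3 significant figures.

n(Zn) = 31.2 / 65.38 = 0.4772 mol
Zn²⁺ + 2e⁻ → Zn, so n(e⁻) = 2 × 0.4772 = 0.9544 mol
Q = 0.9544 × 96485 = 92090 C
t = Q / I = 92090 / 7.18 = 12830 s = 3.56 h

3.56 h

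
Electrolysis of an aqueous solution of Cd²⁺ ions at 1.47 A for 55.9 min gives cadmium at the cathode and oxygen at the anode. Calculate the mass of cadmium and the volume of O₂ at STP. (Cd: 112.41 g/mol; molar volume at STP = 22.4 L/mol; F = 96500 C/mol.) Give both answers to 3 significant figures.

Q = 1.47 × 3354 = 4930 C; n(e⁻) = 4930 / 96500 = 0.05109 mol
Cathode: Cd²⁺ + 2e⁻ → Cd → n(Cd) = 0.05109/2 = 0.02555 mol → 2.87 g
Anode: 2H₂O → O₂ + 4H⁺ + 4e⁻ → n(O₂) = 0.05109/4 = 0.01277 mol → 0.286 L

2.87 g Cd; 0.286 L O₂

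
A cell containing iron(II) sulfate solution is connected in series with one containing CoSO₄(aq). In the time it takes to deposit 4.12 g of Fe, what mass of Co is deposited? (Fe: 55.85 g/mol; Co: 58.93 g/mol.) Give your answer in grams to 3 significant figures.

n(Fe) = 4.12 / 55.85 = 0.07377 mol
Fe²⁺ + 2e⁻ → Fe, so n(e⁻) = 2 × 0.07377 = 0.1475 mol
In series, the same 0.1475 mol of electrons flows through the second cell.
Co²⁺ + 2e⁻ → Co, so n(Co) = 0.1475 / 2 = 0.07375 mol
m(Co) = 0.07375 × 58.93 = 4.35 g

4.35 g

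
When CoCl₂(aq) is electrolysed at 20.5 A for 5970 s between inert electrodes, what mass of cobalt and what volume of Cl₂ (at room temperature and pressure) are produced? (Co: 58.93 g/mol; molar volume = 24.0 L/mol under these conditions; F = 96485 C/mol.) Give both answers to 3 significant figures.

Q = 20.5 × 5970 = 1.224×10^5 C; n(e⁻) = 1.224×10^5 / 96485 = 1.269 mol
Cathode: Co²⁺ + 2e⁻ → Co → n(Co) = 1.269/2 = 0.6345 mol → 37.4 g
Anode: 2Cl⁻ → Cl₂ + 2e⁻ → n(Cl₂) = 1.269/2 = 0.6345 mol → 15.2 L

37.4 g Co; 15.2 L Cl₂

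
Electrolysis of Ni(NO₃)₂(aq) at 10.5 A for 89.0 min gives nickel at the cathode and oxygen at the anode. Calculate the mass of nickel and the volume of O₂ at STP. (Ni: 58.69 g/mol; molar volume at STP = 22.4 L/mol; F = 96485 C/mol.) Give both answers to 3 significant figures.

Q = 10.5 × 5340 = 56070 C; n(e⁻) = 56070 / 96485 = 0.5811 mol
Cathode: Ni²⁺ + 2e⁻ → Ni → n(Ni) = 0.5811/2 = 0.2906 mol → 17.1 g
Anode: 2H₂O → O₂ + 4H⁺ + 4e⁻ → n(O₂) = 0.5811/4 = 0.1453 mol → 3.25 L

17.1 g Ni; 3.25 L O₂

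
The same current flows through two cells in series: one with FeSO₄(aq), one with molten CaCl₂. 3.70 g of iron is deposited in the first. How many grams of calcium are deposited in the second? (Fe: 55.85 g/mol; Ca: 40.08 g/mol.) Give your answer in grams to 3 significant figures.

2.66 g

n(Fe) = 3.70 / 55.85 = 0.06625 mol
Fe²⁺ + 2e⁻ → Fe, so n(e⁻) = 2 × 0.06625 = 0.1325 mol
Same current for the same time ⇒ same n(e⁻) = 0.1325 mol in both cells.
Ca²⁺ + 2e⁻ → Ca, so n(Ca) = 0.1325 / 2 = 0.06625 mol
m(Ca) = 0.06625 × 40.08 = 2.66 g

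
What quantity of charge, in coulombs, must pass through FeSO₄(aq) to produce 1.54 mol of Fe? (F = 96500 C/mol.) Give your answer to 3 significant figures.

Fe²⁺ + 2e⁻ → Fe, so n(e⁻) = 2 × 1.54 = 3.080 mol
Q = 3.080 × 96500 = 2.972×10^5 C

2.97×10^5 C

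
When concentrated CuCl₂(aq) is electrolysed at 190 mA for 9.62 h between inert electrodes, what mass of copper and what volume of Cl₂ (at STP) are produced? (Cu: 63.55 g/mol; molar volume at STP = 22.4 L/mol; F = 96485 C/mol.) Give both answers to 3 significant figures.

2.17 g Cu; 0.764 L Cl₂

Q = 0.190 × 34632 = 6580 C; n(e⁻) = 6580 / 96485 = 0.06820 mol
Cathode: Cu²⁺ + 2e⁻ → Cu → n(Cu) = 0.06820/2 = 0.03410 mol → 2.17 g
Anode: 2Cl⁻ → Cl₂ + 2e⁻ → n(Cl₂) = 0.06820/2 = 0.03410 mol → 0.764 L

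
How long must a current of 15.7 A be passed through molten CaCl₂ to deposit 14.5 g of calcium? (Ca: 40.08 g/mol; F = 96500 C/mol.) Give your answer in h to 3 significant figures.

1.24 h

n(Ca) = 14.5 / 40.08 = 0.3618 mol
Ca²⁺ + 2e⁻ → Ca, so n(e⁻) = 2 × 0.3618 = 0.7236 mol
Q = 0.7236 × 96500 = 69830 C
t = Q / I = 69830 / 15.7 = 4448 s = 1.24 h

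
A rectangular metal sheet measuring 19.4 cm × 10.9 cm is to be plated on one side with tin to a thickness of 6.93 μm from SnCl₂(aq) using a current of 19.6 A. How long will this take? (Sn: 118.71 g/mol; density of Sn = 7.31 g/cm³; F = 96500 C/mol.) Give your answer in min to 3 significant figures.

Plated area = 19.4 × 10.9 = 211.5 cm²
Volume = 211.5 × 6.93×10⁻⁴ cm = 0.1466 cm³
m(Sn) = 0.1466 × 7.31 = 1.072 g
n(Sn) = 1.072 / 118.71 = 0.009030 mol; n(e⁻) = 2 × 0.009030 = 0.01806 mol
Q = 0.01806 × 96500 = 1743 C
t = 1743 / 19.6 = 88.93 s = 1.48 min

1.48 min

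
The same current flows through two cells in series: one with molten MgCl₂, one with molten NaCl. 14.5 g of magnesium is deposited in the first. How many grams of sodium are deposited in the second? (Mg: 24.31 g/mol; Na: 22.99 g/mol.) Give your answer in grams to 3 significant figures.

27.4 g

n(Mg) = 14.5 / 24.31 = 0.5965 mol
Mg²⁺ + 2e⁻ → Mg, so n(e⁻) = 2 × 0.5965 = 1.193 mol
The cells are in series, so the same charge (and hence the same n(e⁻) = 1.193 mol) passes through both.
Na⁺ + e⁻ → Na, so n(Na) = 1.193 mol
m(Na) = 1.193 × 22.99 = 27.4 g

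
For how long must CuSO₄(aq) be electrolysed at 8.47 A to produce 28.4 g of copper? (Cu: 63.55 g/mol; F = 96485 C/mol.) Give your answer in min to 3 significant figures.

n(Cu) = 28.4 / 63.55 = 0.4469 mol
Cu²⁺ + 2e⁻ → Cu, so n(e⁻) = 2 × 0.4469 = 0.8938 mol
Q = 0.8938 × 96485 = 86240 C
t = Q / I = 86240 / 8.47 = 10180 s = 170 min

170 min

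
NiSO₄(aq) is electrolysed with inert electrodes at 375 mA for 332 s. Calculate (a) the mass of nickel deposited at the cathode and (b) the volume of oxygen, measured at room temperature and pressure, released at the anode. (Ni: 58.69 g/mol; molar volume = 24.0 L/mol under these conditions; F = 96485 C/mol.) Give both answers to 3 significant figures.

Q = 0.375 × 332 = 124.5 C; n(e⁻) = 124.5 / 96485 = 0.001290 mol
Cathode: Ni²⁺ + 2e⁻ → Ni → n(Ni) = 0.001290/2 = 6.450×10^-4 mol → 0.0379 g
Anode: 2H₂O → O₂ + 4H⁺ + 4e⁻ → n(O₂) = 0.001290/4 = 3.225×10^-4 mol → 0.00774 L

0.0379 g Ni; 0.00774 L O₂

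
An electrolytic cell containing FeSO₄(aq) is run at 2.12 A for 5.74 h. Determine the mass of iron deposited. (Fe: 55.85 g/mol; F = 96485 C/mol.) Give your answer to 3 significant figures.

Q = 2.12 A × 20664 s = 43810 C
n(e⁻) = Q/F = 43810/96485 = 0.4541 mol
Fe²⁺ + 2e⁻ → Fe, so n(Fe) = 0.4541 / 2 = 0.2271 mol
m = 0.2271 × 55.85 = 12.7 g

12.7 g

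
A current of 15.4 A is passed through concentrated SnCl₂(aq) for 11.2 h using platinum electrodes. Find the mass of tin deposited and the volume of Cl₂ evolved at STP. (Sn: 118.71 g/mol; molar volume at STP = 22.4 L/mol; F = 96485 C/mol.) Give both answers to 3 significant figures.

Q = 15.4 × 40320 = 6.209×10^5 C; n(e⁻) = 6.209×10^5 / 96485 = 6.435 mol
Cathode: Sn²⁺ + 2e⁻ → Sn → n(Sn) = 6.435/2 = 3.218 mol → 382 g
Anode: 2Cl⁻ → Cl₂ + 2e⁻ → n(Cl₂) = 6.435/2 = 3.218 mol → 72.1 L

382 g Sn; 72.1 L Cl₂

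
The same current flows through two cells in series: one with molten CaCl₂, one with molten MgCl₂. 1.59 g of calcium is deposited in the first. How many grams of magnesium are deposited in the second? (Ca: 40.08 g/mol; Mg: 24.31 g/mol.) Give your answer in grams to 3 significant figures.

n(Ca) = 1.59 / 40.08 = 0.03967 mol
Ca²⁺ + 2e⁻ → Ca, so n(e⁻) = 2 × 0.03967 = 0.07934 mol
Since the cells are in series, n(e⁻) in the Mg cell is also 0.07934 mol.
Mg²⁺ + 2e⁻ → Mg, so n(Mg) = 0.07934 / 2 = 0.03967 mol
m(Mg) = 0.03967 × 24.31 = 0.964 g

0.964 g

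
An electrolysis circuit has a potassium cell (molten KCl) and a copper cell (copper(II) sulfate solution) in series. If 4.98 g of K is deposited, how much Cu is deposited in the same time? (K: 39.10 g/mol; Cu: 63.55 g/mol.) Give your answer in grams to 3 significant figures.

4.05 g

n(K) = 4.98 / 39.10 = 0.1274 mol
K⁺ + e⁻ → K, so n(e⁻) = 0.1274 mol
In series, the same 0.1274 mol of electrons flows through the second cell.
Cu²⁺ + 2e⁻ → Cu, so n(Cu) = 0.1274 / 2 = 0.06370 mol
m(Cu) = 0.06370 × 63.55 = 4.05 g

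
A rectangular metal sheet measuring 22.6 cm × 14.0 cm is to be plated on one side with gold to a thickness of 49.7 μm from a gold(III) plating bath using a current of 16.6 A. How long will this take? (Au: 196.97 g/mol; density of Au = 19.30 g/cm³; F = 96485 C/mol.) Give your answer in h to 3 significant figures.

Plated area = 22.6 × 14.0 = 316.4 cm²
Volume = 316.4 × 49.7×10⁻⁴ cm = 1.573 cm³
m(Au) = 1.573 × 19.30 = 30.36 g
n(Au) = 30.36 / 196.97 = 0.1541 mol; n(e⁻) = 3 × 0.1541 = 0.4623 mol
Q = 0.4623 × 96485 = 44610 C
t = 44610 / 16.6 = 2687 s = 0.746 h

0.746 h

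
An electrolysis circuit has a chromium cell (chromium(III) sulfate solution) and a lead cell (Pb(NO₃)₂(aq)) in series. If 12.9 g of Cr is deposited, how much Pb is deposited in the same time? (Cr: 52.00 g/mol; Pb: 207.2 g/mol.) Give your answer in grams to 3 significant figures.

77.1 g

n(Cr) = 12.9 / 52.00 = 0.2481 mol
Cr³⁺ + 3e⁻ → Cr, so n(e⁻) = 3 × 0.2481 = 0.7443 mol
Same current for the same time ⇒ same n(e⁻) = 0.7443 mol in both cells.
Pb²⁺ + 2e⁻ → Pb, so n(Pb) = 0.7443 / 2 = 0.3722 mol
m(Pb) = 0.3722 × 207.2 = 77.1 g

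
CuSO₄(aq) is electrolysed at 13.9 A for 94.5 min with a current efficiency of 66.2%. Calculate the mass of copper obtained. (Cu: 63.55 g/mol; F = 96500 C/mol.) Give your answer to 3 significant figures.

17.2 g

Q = 13.9 × 5670 = 78810 C
n(e⁻) = 78810 / 96500 = 0.8167 mol
Cu²⁺ + 2e⁻ → Cu, so theoretical m(Cu) = 0.4084 × 63.55 = 25.95 g
Actual mass = 66.2% × 25.95 = 17.2 g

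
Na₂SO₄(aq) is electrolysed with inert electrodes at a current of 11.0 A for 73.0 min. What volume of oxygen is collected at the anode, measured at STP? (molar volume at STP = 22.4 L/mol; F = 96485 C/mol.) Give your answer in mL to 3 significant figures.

Q = It = 11.0 × 4380 = 48180 C
n(e⁻) = 48180 / 96485 = 0.4994 mol
2H₂O → O₂ + 4H⁺ + 4e⁻, so n(O₂) = 0.4994 / 4 = 0.1249 mol
V = 0.1249 × 22.4 = 2.798 L
= 2800 mL

2800 mL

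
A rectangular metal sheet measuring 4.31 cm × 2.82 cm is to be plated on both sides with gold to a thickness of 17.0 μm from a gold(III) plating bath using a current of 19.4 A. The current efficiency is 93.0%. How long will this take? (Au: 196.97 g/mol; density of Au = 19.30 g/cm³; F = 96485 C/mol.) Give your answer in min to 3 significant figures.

Plated area = 2 × 4.31 × 2.82 = 24.31 cm²
Volume = 24.31 × 17.0×10⁻⁴ cm = 0.04133 cm³
m(Au) = 0.04133 × 19.30 = 0.7977 g
n(Au) = 0.7977 / 196.97 = 0.004050 mol; n(e⁻) = 3 × 0.004050 = 0.01215 mol
Q = 0.01215 × 96485 / 0.930 = 1261 C
t = 1261 / 19.4 = 65.00 s = 1.08 min

1.08 min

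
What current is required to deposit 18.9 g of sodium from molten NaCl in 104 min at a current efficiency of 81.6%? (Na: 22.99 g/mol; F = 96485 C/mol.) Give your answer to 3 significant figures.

n(Na) = 18.9 / 22.99 = 0.8221 mol
Na⁺ + e⁻ → Na, so n(e⁻) = 0.8221 mol
Q = 0.8221 × 96485 / 0.816 = 97210 C
I = Q / t = 97210 / 6240 s = 15.6 A

15.6 A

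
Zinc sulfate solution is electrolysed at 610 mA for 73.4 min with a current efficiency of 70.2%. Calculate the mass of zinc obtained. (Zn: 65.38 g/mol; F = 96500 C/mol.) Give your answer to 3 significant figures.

0.639 g

Q = 0.610 × 4404 = 2686 C
n(e⁻) = 2686 / 96500 = 0.02783 mol
Zn²⁺ + 2e⁻ → Zn, so theoretical m(Zn) = 0.01392 × 65.38 = 0.9101 g
Actual mass = 70.2% × 0.9101 = 0.639 g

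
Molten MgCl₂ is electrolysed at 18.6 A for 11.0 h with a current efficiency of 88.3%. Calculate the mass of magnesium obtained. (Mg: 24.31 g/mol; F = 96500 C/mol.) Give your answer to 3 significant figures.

Q = 18.6 × 39600 = 7.366×10^5 C
n(e⁻) = 7.366×10^5 / 96500 = 7.633 mol
Mg²⁺ + 2e⁻ → Mg, so theoretical m(Mg) = 3.817 × 24.31 = 92.79 g
Actual mass = 88.3% × 92.79 = 81.9 g

81.9 g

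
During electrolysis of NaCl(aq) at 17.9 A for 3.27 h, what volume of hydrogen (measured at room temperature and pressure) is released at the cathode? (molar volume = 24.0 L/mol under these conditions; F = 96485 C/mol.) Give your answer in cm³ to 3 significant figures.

Q = 17.9 A × 11772 s = 2.107×10^5 C
Moles of electrons = 2.107×10^5 / 96485 = 2.184 mol
2H⁺ + 2e⁻ → H₂, so n(H₂) = 2.184 / 2 = 1.092 mol
V = 1.092 × 24.0 = 26.21 L
= 26200 cm³

26200 cm³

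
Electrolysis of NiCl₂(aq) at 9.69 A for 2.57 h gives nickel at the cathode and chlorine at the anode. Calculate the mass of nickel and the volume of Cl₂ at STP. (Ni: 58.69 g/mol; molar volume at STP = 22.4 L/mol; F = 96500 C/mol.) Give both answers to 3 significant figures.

27.3 g Ni; 10.4 L Cl₂

Q = 9.69 × 9252 = 89650 C; n(e⁻) = 89650 / 96500 = 0.9290 mol
Cathode: Ni²⁺ + 2e⁻ → Ni → n(Ni) = 0.9290/2 = 0.4645 mol → 27.3 g
Anode: 2Cl⁻ → Cl₂ + 2e⁻ → n(Cl₂) = 0.9290/2 = 0.4645 mol → 10.4 L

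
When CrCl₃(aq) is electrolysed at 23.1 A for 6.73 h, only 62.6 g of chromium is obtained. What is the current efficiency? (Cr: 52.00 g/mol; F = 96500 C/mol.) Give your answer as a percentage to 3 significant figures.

62.3%

Q = 23.1 × 24228 = 5.597×10^5 C
n(e⁻) = 5.597×10^5 / 96500 = 5.800 mol
Cr³⁺ + 3e⁻ → Cr, so theoretical n(Cr) = 1.933 mol → 100.5 g
Efficiency = 62.6 / 100.5 = 0.6229 = 62.3%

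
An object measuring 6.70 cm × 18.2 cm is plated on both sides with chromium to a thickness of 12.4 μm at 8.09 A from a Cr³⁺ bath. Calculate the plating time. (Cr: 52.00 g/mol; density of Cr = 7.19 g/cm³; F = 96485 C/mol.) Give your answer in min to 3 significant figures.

Plated area = 2 × 6.70 × 18.2 = 243.9 cm²
Volume = 243.9 × 12.4×10⁻⁴ cm = 0.3024 cm³
m(Cr) = 0.3024 × 7.19 = 2.174 g
n(Cr) = 2.174 / 52.00 = 0.04181 mol; n(e⁻) = 3 × 0.04181 = 0.1254 mol
Q = 0.1254 × 96485 = 12100 C
t = 12100 / 8.09 = 1496 s = 24.9 min

24.9 min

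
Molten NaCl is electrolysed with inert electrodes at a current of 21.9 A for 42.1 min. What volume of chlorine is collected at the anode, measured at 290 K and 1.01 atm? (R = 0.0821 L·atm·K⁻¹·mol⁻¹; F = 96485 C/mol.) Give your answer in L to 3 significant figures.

6.76 L

Charge passed = 21.9 × 2526 = 55320 C
n(e⁻) = 55320 / 96485 = 0.5734 mol
2Cl⁻ → Cl₂ + 2e⁻, so n(Cl₂) = 0.5734 / 2 = 0.2867 mol
V = nRT/P = 0.2867 × 0.0821 × 290 / 1.01 = 6.758 L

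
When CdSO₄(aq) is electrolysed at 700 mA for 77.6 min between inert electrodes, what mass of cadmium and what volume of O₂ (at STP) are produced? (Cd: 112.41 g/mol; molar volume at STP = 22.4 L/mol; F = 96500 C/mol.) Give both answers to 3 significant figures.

1.90 g Cd; 0.189 L O₂

Q = 0.700 × 4656 = 3259 C; n(e⁻) = 3259 / 96500 = 0.03377 mol
Cathode: Cd²⁺ + 2e⁻ → Cd → n(Cd) = 0.03377/2 = 0.01689 mol → 1.90 g
Anode: 2H₂O → O₂ + 4H⁺ + 4e⁻ → n(O₂) = 0.03377/4 = 0.008443 mol → 0.189 L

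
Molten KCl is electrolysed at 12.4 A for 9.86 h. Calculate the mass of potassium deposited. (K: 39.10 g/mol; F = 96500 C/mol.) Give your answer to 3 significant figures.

Q = 12.4 A × 35496 s = 4.402×10^5 C
n(e⁻) = Q/F = 4.402×10^5/96500 = 4.562 mol
K⁺ + e⁻ → K, so n(K) = 4.562 mol
m = 4.562 × 39.10 = 178 g

178 g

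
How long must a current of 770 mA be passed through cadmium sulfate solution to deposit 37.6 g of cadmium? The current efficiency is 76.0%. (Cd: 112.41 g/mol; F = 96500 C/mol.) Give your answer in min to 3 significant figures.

1840 min

n(Cd) = 37.6 / 112.41 = 0.3345 mol
Cd²⁺ + 2e⁻ → Cd, so n(e⁻) = 2 × 0.3345 = 0.6690 mol
Q = 0.6690 × 96500 / 0.760 = 84950 C
t = Q / I = 84950 / 0.770 = 1.103×10^5 s = 1840 min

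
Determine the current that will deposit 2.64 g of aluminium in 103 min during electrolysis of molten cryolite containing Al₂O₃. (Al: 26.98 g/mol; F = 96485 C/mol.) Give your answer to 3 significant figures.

4.58 A

n(Al) = 2.64 / 26.98 = 0.09785 mol
Al³⁺ + 3e⁻ → Al, so n(e⁻) = 3 × 0.09785 = 0.2936 mol
Q = 0.2936 × 96485 = 28330 C
I = Q / t = 28330 / 6180 s = 4.58 A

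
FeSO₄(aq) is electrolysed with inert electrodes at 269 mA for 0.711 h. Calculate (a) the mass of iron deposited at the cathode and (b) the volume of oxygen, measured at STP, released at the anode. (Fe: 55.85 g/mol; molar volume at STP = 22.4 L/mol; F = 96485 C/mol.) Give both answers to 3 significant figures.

Q = 0.269 × 2559.6 = 688.5 C; n(e⁻) = 688.5 / 96485 = 0.007136 mol
Cathode: Fe²⁺ + 2e⁻ → Fe → n(Fe) = 0.007136/2 = 0.003568 mol → 0.199 g
Anode: 2H₂O → O₂ + 4H⁺ + 4e⁻ → n(O₂) = 0.007136/4 = 0.001784 mol → 0.0400 L

0.199 g Fe; 0.0400 L O₂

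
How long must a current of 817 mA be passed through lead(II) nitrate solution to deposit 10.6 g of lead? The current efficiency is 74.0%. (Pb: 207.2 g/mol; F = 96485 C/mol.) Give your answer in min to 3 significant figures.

272 min

n(Pb) = 10.6 / 207.2 = 0.05116 mol
Pb²⁺ + 2e⁻ → Pb, so n(e⁻) = 2 × 0.05116 = 0.1023 mol
Q = 0.1023 × 96485 / 0.740 = 13340 C
t = Q / I = 13340 / 0.817 = 16330 s = 272 min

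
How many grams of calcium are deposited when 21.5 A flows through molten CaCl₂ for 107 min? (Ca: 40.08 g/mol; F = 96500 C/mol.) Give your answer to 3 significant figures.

28.7 g

Charge passed = 21.5 × 6420 = 1.380×10^5 C
n(e⁻) = 1.380×10^5 / 96500 = 1.430 mol
Ca²⁺ + 2e⁻ → Ca, so n(Ca) = 1.430 / 2 = 0.7150 mol
m = 0.7150 × 40.08 = 28.7 g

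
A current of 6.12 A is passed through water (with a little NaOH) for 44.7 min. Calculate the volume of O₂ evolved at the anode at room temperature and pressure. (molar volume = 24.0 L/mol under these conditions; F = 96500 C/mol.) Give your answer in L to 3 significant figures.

Q = 6.12 A × 2682 s = 16410 C
Moles of electrons = 16410 / 96500 = 0.1701 mol
2H₂O → O₂ + 4H⁺ + 4e⁻, so n(O₂) = 0.1701 / 4 = 0.04253 mol
V = 0.04253 × 24.0 = 1.021 L

1.02 L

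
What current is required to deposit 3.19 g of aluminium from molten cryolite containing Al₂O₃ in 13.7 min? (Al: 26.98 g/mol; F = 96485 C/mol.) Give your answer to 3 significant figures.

41.6 A

n(Al) = 3.19 / 26.98 = 0.1182 mol
Al³⁺ + 3e⁻ → Al, so n(e⁻) = 3 × 0.1182 = 0.3546 mol
Q = 0.3546 × 96485 = 34210 C
I = Q / t = 34210 / 822 s = 41.6 A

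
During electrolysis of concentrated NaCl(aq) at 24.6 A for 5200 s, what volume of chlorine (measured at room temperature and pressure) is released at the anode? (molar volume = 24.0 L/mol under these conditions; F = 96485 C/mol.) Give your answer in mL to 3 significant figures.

Q = It = 24.6 × 5200 = 1.279×10^5 C
n(e⁻) = 1.279×10^5 / 96485 = 1.326 mol
2Cl⁻ → Cl₂ + 2e⁻, so n(Cl₂) = 1.326 / 2 = 0.6630 mol
V = 0.6630 × 24.0 = 15.91 L
= 15900 mL

15900 mL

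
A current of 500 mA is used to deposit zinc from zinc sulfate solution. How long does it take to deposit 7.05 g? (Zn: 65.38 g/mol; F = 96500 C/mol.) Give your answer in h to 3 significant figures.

n(Zn) = 7.05 / 65.38 = 0.1078 mol
Zn²⁺ + 2e⁻ → Zn, so n(e⁻) = 2 × 0.1078 = 0.2156 mol
Q = 0.2156 × 96500 = 20810 C
t = Q / I = 20810 / 0.500 = 41620 s = 11.6 h

11.6 h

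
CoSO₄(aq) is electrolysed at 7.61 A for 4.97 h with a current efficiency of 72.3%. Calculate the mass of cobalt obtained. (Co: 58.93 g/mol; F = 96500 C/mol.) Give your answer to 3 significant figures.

Q = 7.61 × 17892 = 1.362×10^5 C
n(e⁻) = 1.362×10^5 / 96500 = 1.411 mol
Co²⁺ + 2e⁻ → Co, so theoretical m(Co) = 0.7055 × 58.93 = 41.58 g
Actual mass = 72.3% × 41.58 = 30.1 g

30.1 g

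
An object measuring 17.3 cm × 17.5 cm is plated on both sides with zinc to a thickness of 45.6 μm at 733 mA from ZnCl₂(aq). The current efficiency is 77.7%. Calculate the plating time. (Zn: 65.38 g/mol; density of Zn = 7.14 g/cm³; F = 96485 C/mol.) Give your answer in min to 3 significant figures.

Plated area = 2 × 17.3 × 17.5 = 605.5 cm²
Volume = 605.5 × 45.6×10⁻⁴ cm = 2.761 cm³
m(Zn) = 2.761 × 7.14 = 19.71 g
n(Zn) = 19.71 / 65.38 = 0.3015 mol; n(e⁻) = 2 × 0.3015 = 0.6030 mol
Q = 0.6030 × 96485 / 0.777 = 74880 C
t = 74880 / 0.733 = 1.022×10^5 s = 1700 min

1700 min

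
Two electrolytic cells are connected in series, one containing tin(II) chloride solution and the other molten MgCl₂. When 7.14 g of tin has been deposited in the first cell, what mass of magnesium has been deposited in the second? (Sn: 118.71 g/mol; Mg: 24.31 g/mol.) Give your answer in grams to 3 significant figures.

1.46 g

n(Sn) = 7.14 / 118.71 = 0.06015 mol
Sn²⁺ + 2e⁻ → Sn, so n(e⁻) = 2 × 0.06015 = 0.1203 mol
Since the cells are in series, n(e⁻) in the Mg cell is also 0.1203 mol.
Mg²⁺ + 2e⁻ → Mg, so n(Mg) = 0.1203 / 2 = 0.06015 mol
m(Mg) = 0.06015 × 24.31 = 1.46 g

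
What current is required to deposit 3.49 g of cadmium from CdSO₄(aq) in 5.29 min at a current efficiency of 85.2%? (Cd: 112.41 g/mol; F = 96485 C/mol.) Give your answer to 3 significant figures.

22.2 A

n(Cd) = 3.49 / 112.41 = 0.03105 mol
Cd²⁺ + 2e⁻ → Cd, so n(e⁻) = 2 × 0.03105 = 0.06210 mol
Q = 0.06210 × 96485 / 0.852 = 7033 C
I = Q / t = 7033 / 317.4 s = 22.2 A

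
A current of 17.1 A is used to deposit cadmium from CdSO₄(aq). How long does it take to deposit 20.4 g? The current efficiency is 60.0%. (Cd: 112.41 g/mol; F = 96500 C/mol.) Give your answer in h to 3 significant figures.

n(Cd) = 20.4 / 112.41 = 0.1815 mol
Cd²⁺ + 2e⁻ → Cd, so n(e⁻) = 2 × 0.1815 = 0.3630 mol
Q = 0.3630 × 96500 / 0.600 = 58380 C
t = Q / I = 58380 / 17.1 = 3414 s = 0.948 h

0.948 h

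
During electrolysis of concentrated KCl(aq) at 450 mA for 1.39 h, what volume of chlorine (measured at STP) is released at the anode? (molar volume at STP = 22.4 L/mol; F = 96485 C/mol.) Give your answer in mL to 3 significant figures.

Charge passed = 0.450 × 5004 = 2252 C
Moles of electrons = 2252 / 96485 = 0.02334 mol
2Cl⁻ → Cl₂ + 2e⁻, so n(Cl₂) = 0.02334 / 2 = 0.01167 mol
V = 0.01167 × 22.4 = 0.2614 L
= 261 mL

261 mL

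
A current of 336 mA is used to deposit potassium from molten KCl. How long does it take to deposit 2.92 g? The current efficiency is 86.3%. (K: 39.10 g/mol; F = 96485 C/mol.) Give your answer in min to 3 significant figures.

414 min

n(K) = 2.92 / 39.10 = 0.07468 mol
K⁺ + e⁻ → K, so n(e⁻) = 0.07468 mol
Q = 0.07468 × 96485 / 0.863 = 8349 C
t = Q / I = 8349 / 0.336 = 24850 s = 414 min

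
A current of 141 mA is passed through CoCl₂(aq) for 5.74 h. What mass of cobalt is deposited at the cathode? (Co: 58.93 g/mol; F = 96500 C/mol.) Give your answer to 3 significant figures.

Q = It = 0.141 × 20664 = 2914 C
n(e⁻) = 2914 / 96500 = 0.03020 mol
Co²⁺ + 2e⁻ → Co, so n(Co) = 0.03020 / 2 = 0.01510 mol
m = 0.01510 × 58.93 = 0.890 g

0.890 g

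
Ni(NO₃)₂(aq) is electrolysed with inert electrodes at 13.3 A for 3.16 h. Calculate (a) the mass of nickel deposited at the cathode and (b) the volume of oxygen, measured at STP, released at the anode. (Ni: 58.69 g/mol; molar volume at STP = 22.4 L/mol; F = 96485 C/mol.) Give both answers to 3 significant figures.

46.0 g Ni; 8.78 L O₂

Q = 13.3 × 11376 = 1.513×10^5 C; n(e⁻) = 1.513×10^5 / 96485 = 1.568 mol
Cathode: Ni²⁺ + 2e⁻ → Ni → n(Ni) = 1.568/2 = 0.7840 mol → 46.0 g
Anode: 2H₂O → O₂ + 4H⁺ + 4e⁻ → n(O₂) = 1.568/4 = 0.3920 mol → 8.78 L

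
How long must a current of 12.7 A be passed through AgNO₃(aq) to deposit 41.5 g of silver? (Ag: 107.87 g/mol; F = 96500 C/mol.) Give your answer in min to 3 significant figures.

48.7 min

n(Ag) = 41.5 / 107.87 = 0.3847 mol
Ag⁺ + e⁻ → Ag, so n(e⁻) = 0.3847 mol
Q = 0.3847 × 96500 = 37120 C
t = Q / I = 37120 / 12.7 = 2923 s = 48.7 min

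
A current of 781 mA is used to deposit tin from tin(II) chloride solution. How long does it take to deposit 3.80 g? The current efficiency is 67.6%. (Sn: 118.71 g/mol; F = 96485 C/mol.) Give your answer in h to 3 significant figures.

3.25 h

n(Sn) = 3.80 / 118.71 = 0.03201 mol
Sn²⁺ + 2e⁻ → Sn, so n(e⁻) = 2 × 0.03201 = 0.06402 mol
Q = 0.06402 × 96485 / 0.676 = 9138 C
t = Q / I = 9138 / 0.781 = 11700 s = 3.25 h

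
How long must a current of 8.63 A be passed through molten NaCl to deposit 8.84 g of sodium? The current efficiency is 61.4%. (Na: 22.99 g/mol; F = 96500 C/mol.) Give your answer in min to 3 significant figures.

117 min

n(Na) = 8.84 / 22.99 = 0.3845 mol
Na⁺ + e⁻ → Na, so n(e⁻) = 0.3845 mol
Q = 0.3845 × 96500 / 0.614 = 60430 C
t = Q / I = 60430 / 8.63 = 7002 s = 117 min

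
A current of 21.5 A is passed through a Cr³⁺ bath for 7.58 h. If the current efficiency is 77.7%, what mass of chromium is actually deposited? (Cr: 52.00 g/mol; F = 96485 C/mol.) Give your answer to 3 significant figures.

Q = 21.5 × 27288 = 5.867×10^5 C
n(e⁻) = 5.867×10^5 / 96485 = 6.081 mol
Cr³⁺ + 3e⁻ → Cr, so theoretical m(Cr) = 2.027 × 52.00 = 105.4 g
Actual mass = 77.7% × 105.4 = 81.9 g

81.9 g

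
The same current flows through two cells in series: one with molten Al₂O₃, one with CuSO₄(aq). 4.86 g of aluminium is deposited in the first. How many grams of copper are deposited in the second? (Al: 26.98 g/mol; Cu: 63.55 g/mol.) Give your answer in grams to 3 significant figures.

n(Al) = 4.86 / 26.98 = 0.1801 mol
Al³⁺ + 3e⁻ → Al, so n(e⁻) = 3 × 0.1801 = 0.5403 mol
In series, the same 0.5403 mol of electrons flows through the second cell.
Cu²⁺ + 2e⁻ → Cu, so n(Cu) = 0.5403 / 2 = 0.2702 mol
m(Cu) = 0.2702 × 63.55 = 17.2 g

17.2 g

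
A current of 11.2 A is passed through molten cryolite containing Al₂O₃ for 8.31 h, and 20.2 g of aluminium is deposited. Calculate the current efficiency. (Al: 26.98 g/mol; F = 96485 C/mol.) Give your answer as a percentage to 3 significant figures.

64.7%

Q = 11.2 × 29916 = 3.351×10^5 C
n(e⁻) = 3.351×10^5 / 96485 = 3.473 mol
Al³⁺ + 3e⁻ → Al, so theoretical n(Al) = 1.158 mol → 31.24 g
Efficiency = 20.2 / 31.24 = 0.6466 = 64.7%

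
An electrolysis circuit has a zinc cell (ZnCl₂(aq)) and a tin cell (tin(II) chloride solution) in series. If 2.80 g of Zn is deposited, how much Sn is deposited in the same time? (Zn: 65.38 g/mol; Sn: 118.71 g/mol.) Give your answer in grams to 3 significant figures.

n(Zn) = 2.80 / 65.38 = 0.04283 mol
Zn²⁺ + 2e⁻ → Zn, so n(e⁻) = 2 × 0.04283 = 0.08566 mol
Since the cells are in series, n(e⁻) in the Sn cell is also 0.08566 mol.
Sn²⁺ + 2e⁻ → Sn, so n(Sn) = 0.08566 / 2 = 0.04283 mol
m(Sn) = 0.04283 × 118.71 = 5.08 g

5.08 g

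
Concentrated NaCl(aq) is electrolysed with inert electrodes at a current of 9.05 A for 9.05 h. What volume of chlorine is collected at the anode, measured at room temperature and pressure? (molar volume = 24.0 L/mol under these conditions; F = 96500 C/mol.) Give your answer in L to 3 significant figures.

36.7 L

Charge passed = 9.05 × 32580 = 2.948×10^5 C
n(e⁻) = Q/F = 2.948×10^5/96500 = 3.055 mol
2Cl⁻ → Cl₂ + 2e⁻, so n(Cl₂) = 3.055 / 2 = 1.528 mol
V = 1.528 × 24.0 = 36.67 L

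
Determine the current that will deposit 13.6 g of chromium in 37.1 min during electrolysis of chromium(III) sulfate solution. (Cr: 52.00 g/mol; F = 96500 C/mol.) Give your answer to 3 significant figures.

34.0 A

n(Cr) = 13.6 / 52.00 = 0.2615 mol
Cr³⁺ + 3e⁻ → Cr, so n(e⁻) = 3 × 0.2615 = 0.7845 mol
Q = 0.7845 × 96500 = 75700 C
I = Q / t = 75700 / 2226 s = 34.0 A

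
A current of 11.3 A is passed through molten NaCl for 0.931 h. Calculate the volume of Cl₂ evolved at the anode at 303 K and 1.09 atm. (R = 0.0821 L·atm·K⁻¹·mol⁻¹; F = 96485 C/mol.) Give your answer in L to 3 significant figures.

Charge passed = 11.3 × 3351.6 = 37870 C
n(e⁻) = 37870 / 96485 = 0.3925 mol
2Cl⁻ → Cl₂ + 2e⁻, so n(Cl₂) = 0.3925 / 2 = 0.1963 mol
V = nRT/P = 0.1963 × 0.0821 × 303 / 1.09 = 4.480 L

4.48 L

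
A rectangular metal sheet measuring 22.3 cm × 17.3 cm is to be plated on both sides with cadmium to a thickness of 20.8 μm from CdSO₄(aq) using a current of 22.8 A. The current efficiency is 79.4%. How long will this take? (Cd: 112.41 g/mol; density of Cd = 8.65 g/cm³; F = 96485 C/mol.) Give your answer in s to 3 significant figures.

Plated area = 2 × 22.3 × 17.3 = 771.6 cm²
Volume = 771.6 × 20.8×10⁻⁴ cm = 1.605 cm³
m(Cd) = 1.605 × 8.65 = 13.88 g
n(Cd) = 13.88 / 112.41 = 0.1235 mol; n(e⁻) = 2 × 0.1235 = 0.2470 mol
Q = 0.2470 × 96485 / 0.794 = 30010 C
t = 30010 / 22.8 = 1316 s

1320 s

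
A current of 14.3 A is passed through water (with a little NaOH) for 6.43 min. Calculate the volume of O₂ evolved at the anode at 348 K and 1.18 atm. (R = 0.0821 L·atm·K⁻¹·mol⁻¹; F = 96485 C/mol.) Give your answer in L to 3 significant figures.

Q = It = 14.3 × 385.8 = 5517 C
n(e⁻) = 5517 / 96485 = 0.05718 mol
2H₂O → O₂ + 4H⁺ + 4e⁻, so n(O₂) = 0.05718 / 4 = 0.01430 mol
V = nRT/P = 0.01430 × 0.0821 × 348 / 1.18 = 0.3462 L

0.346 L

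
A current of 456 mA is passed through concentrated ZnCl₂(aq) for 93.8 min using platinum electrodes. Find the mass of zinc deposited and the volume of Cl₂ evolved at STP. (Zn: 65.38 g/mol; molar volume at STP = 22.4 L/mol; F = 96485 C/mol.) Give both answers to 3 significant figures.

0.870 g Zn; 0.298 L Cl₂

Q = 0.456 × 5628 = 2566 C; n(e⁻) = 2566 / 96485 = 0.02659 mol
Cathode: Zn²⁺ + 2e⁻ → Zn → n(Zn) = 0.02659/2 = 0.01330 mol → 0.870 g
Anode: 2Cl⁻ → Cl₂ + 2e⁻ → n(Cl₂) = 0.02659/2 = 0.01330 mol → 0.298 L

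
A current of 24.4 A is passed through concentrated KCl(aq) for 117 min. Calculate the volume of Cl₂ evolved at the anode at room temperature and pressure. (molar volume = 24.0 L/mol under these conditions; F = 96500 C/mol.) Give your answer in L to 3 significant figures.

21.3 L

Q = 24.4 A × 7020 s = 1.713×10^5 C
n(e⁻) = 1.713×10^5 / 96500 = 1.775 mol
2Cl⁻ → Cl₂ + 2e⁻, so n(Cl₂) = 1.775 / 2 = 0.8875 mol
V = 0.8875 × 24.0 = 21.30 L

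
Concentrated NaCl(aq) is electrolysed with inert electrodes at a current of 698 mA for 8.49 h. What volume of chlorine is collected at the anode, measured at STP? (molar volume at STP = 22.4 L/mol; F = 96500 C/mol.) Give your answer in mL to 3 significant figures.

Q = It = 0.698 × 30564 = 21330 C
n(e⁻) = 21330 / 96500 = 0.2210 mol
2Cl⁻ → Cl₂ + 2e⁻, so n(Cl₂) = 0.2210 / 2 = 0.1105 mol
V = 0.1105 × 22.4 = 2.475 L
= 2480 mL

2480 mL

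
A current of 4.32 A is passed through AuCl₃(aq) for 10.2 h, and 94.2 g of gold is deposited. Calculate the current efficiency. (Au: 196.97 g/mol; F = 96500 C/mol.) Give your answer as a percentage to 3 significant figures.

Q = 4.32 × 36720 = 1.586×10^5 C
n(e⁻) = 1.586×10^5 / 96500 = 1.644 mol
Au³⁺ + 3e⁻ → Au, so theoretical n(Au) = 0.5480 mol → 107.9 g
Efficiency = 94.2 / 107.9 = 0.8730 = 87.3%

87.3%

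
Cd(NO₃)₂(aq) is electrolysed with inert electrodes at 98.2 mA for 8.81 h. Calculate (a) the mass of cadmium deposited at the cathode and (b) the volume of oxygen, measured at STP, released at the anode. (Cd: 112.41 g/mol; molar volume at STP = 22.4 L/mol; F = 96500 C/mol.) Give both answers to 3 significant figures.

1.81 g Cd; 0.181 L O₂

Q = 0.0982 × 31716 = 3115 C; n(e⁻) = 3115 / 96500 = 0.03228 mol
Cathode: Cd²⁺ + 2e⁻ → Cd → n(Cd) = 0.03228/2 = 0.01614 mol → 1.81 g
Anode: 2H₂O → O₂ + 4H⁺ + 4e⁻ → n(O₂) = 0.03228/4 = 0.008070 mol → 0.181 L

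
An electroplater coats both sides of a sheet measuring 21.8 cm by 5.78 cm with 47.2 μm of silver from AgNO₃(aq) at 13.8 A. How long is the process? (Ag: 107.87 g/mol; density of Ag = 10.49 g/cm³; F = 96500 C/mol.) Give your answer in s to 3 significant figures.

809 s

Plated area = 2 × 21.8 × 5.78 = 252.0 cm²
Volume = 252.0 × 47.2×10⁻⁴ cm = 1.189 cm³
m(Ag) = 1.189 × 10.49 = 12.47 g
n(Ag) = 12.47 / 107.87 = 0.1156 mol; n(e⁻) = 0.1156 mol
Q = 0.1156 × 96500 = 11160 C
t = 11160 / 13.8 = 808.7 s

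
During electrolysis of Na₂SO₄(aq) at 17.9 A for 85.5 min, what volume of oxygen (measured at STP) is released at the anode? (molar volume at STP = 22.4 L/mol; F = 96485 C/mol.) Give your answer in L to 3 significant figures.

5.33 L

Q = 17.9 A × 5130 s = 91830 C
Moles of electrons = 91830 / 96485 = 0.9518 mol
2H₂O → O₂ + 4H⁺ + 4e⁻, so n(O₂) = 0.9518 / 4 = 0.2380 mol
V = 0.2380 × 22.4 = 5.331 L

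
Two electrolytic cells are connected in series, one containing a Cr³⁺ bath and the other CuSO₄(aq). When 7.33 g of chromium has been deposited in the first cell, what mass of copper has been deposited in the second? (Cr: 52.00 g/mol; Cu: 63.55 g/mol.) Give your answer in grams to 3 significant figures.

13.4 g

n(Cr) = 7.33 / 52.00 = 0.1410 mol
Cr³⁺ + 3e⁻ → Cr, so n(e⁻) = 3 × 0.1410 = 0.4230 mol
The cells are in series, so the same charge (and hence the same n(e⁻) = 0.4230 mol) passes through both.
Cu²⁺ + 2e⁻ → Cu, so n(Cu) = 0.4230 / 2 = 0.2115 mol
m(Cu) = 0.2115 × 63.55 = 13.4 g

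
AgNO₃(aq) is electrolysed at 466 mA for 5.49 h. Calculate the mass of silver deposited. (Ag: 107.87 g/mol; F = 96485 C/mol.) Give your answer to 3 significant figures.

10.3 g

Q = 0.466 A × 19764 s = 9210 C
Moles of electrons = 9210 / 96485 = 0.09546 mol
Ag⁺ + e⁻ → Ag, so n(Ag) = 0.09546 mol
m = 0.09546 × 107.87 = 10.3 g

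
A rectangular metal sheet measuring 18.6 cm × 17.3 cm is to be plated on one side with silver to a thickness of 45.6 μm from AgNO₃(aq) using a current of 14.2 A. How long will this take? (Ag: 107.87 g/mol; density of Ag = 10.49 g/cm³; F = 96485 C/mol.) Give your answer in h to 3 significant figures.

0.269 h

Plated area = 18.6 × 17.3 = 321.8 cm²
Volume = 321.8 × 45.6×10⁻⁴ cm = 1.467 cm³
m(Ag) = 1.467 × 10.49 = 15.39 g
n(Ag) = 15.39 / 107.87 = 0.1427 mol; n(e⁻) = 0.1427 mol
Q = 0.1427 × 96485 = 13770 C
t = 13770 / 14.2 = 969.7 s = 0.269 h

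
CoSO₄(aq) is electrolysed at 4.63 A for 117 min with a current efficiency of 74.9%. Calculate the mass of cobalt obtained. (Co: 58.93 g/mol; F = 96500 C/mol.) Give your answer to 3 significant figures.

7.43 g

Q = 4.63 × 7020 = 32500 C
n(e⁻) = 32500 / 96500 = 0.3368 mol
Co²⁺ + 2e⁻ → Co, so theoretical m(Co) = 0.1684 × 58.93 = 9.924 g
Actual mass = 74.9% × 9.924 = 7.43 g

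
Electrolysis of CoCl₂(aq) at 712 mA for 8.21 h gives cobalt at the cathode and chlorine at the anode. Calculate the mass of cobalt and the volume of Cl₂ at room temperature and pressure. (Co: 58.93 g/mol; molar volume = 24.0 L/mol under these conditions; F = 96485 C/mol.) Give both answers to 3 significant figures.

6.43 g Co; 2.62 L Cl₂

Q = 0.712 × 29556 = 21040 C; n(e⁻) = 21040 / 96485 = 0.2181 mol
Cathode: Co²⁺ + 2e⁻ → Co → n(Co) = 0.2181/2 = 0.1091 mol → 6.43 g
Anode: 2Cl⁻ → Cl₂ + 2e⁻ → n(Cl₂) = 0.2181/2 = 0.1091 mol → 2.62 L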